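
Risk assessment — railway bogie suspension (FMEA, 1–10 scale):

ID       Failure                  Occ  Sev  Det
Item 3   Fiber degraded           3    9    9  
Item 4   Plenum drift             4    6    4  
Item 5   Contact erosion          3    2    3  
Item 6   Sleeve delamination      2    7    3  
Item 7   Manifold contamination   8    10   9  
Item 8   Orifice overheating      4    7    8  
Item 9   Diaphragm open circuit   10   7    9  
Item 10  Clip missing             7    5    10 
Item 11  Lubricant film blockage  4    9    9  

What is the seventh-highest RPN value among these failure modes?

96

RPN = Severity × Occurrence × Detection:
  Item 3: 9 × 3 × 9 = 243
  Item 4: 6 × 4 × 4 = 96
  Item 5: 2 × 3 × 3 = 18
  Item 6: 7 × 2 × 3 = 42
  Item 7: 10 × 8 × 9 = 720
  Item 8: 7 × 4 × 8 = 224
  Item 9: 7 × 10 × 9 = 630
  Item 10: 5 × 7 × 10 = 350
  Item 11: 9 × 4 × 9 = 324
Sorted descending: 720, 630, 350, 324, 243, 224, 96, 42, 18.
The seventh-highest RPN is 96 (Item 4).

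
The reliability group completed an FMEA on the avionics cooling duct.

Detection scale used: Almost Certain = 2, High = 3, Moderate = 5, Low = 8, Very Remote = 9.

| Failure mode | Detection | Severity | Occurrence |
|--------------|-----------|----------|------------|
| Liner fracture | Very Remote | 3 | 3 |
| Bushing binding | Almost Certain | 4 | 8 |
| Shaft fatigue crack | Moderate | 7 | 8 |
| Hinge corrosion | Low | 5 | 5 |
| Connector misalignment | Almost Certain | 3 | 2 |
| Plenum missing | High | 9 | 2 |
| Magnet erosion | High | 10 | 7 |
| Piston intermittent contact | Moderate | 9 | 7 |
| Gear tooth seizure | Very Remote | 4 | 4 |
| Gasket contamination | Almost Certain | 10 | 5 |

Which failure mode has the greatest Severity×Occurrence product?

Magnet erosion

Criticality = Severity × Occurrence:
  Liner fracture: 3 × 3 = 9
  Bushing binding: 4 × 8 = 32
  Shaft fatigue crack: 7 × 8 = 56
  Hinge corrosion: 5 × 5 = 25
  Connector misalignment: 3 × 2 = 6
  Plenum missing: 9 × 2 = 18
  Magnet erosion: 10 × 7 = 70
  Piston intermittent contact: 9 × 7 = 63
  Gear tooth seizure: 4 × 4 = 16
  Gasket contamination: 10 × 5 = 50
Highest criticality is 70 → Magnet erosion.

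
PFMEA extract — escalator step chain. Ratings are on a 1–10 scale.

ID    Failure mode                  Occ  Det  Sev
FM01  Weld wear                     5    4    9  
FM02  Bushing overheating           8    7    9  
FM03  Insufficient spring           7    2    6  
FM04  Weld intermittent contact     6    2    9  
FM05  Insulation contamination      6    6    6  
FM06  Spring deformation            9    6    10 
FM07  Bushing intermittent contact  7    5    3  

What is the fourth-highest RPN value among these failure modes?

RPN = Severity × Occurrence × Detection:
  FM01: 9 × 5 × 4 = 180
  FM02: 9 × 8 × 7 = 504
  FM03: 6 × 7 × 2 = 84
  FM04: 9 × 6 × 2 = 108
  FM05: 6 × 6 × 6 = 216
  FM06: 10 × 9 × 6 = 540
  FM07: 3 × 7 × 5 = 105
Sorted descending: 540, 504, 216, 180, 108, 105, 84.
The fourth-highest RPN is 180 (FM01).

180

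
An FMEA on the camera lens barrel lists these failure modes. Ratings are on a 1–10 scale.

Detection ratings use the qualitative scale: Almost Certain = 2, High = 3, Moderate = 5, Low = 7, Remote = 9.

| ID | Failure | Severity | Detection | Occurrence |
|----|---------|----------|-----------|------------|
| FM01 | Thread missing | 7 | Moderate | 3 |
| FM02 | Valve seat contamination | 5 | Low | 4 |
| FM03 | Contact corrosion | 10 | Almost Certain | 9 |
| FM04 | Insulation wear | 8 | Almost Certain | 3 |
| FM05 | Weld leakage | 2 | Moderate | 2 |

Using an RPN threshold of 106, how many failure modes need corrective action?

2

RPN = Severity × Occurrence × Detection:
  FM01: 7 × 3 × 5 = 105
  FM02: 5 × 4 × 7 = 140
  FM03: 10 × 9 × 2 = 180
  FM04: 8 × 3 × 2 = 48
  FM05: 2 × 2 × 5 = 20
Modes with RPN ≥ 106: FM02 (140), FM03 (180) → 2.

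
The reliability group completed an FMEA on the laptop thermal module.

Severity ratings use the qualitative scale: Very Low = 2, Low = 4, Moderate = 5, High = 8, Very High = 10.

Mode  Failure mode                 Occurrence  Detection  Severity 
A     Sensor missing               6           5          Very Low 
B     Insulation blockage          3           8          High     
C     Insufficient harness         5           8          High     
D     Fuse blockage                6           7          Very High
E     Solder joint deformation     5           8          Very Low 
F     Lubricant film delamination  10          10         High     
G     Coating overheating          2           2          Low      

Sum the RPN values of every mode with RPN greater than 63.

1812

RPN = Severity × Occurrence × Detection:
  A: 2 × 6 × 5 = 60
  B: 8 × 3 × 8 = 192
  C: 8 × 5 × 8 = 320
  D: 10 × 6 × 7 = 420
  E: 2 × 5 × 8 = 80
  F: 8 × 10 × 10 = 800
  G: 4 × 2 × 2 = 16
RPN > 63: B (192), C (320), D (420), E (80), F (800).
Sum: 192 + 320 + 420 + 80 + 800 = 1812.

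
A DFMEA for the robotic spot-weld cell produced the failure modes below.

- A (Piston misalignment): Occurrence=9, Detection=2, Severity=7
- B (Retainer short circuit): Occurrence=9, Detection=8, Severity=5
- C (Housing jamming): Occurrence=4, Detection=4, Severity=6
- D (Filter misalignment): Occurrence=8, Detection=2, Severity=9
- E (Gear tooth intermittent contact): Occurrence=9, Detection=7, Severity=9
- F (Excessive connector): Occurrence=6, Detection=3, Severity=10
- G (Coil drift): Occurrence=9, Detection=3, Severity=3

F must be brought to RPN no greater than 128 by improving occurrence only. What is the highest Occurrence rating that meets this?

4

F: S=10, O=6, D=3 → current RPN = 180.
Fixed product = 30. Need 30 × O ≤ 128, so O ≤ 128/30 = 4.27.
Maximum integer Occurrence rating = 4 (gives RPN 120; O=5 would give 150 > 128).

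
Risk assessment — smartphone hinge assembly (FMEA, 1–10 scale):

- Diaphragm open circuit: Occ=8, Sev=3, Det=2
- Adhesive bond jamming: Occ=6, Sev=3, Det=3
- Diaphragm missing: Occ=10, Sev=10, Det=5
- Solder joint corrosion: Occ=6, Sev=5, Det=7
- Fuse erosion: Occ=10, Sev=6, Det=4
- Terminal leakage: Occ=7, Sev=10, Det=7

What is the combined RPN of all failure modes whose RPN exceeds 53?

RPN = Severity × Occurrence × Detection:
  Diaphragm open circuit: 3 × 8 × 2 = 48
  Adhesive bond jamming: 3 × 6 × 3 = 54
  Diaphragm missing: 10 × 10 × 5 = 500
  Solder joint corrosion: 5 × 6 × 7 = 210
  Fuse erosion: 6 × 10 × 4 = 240
  Terminal leakage: 10 × 7 × 7 = 490
RPN > 53: Adhesive bond jamming (54), Diaphragm missing (500), Solder joint corrosion (210), Fuse erosion (240), Terminal leakage (490).
Sum: 54 + 500 + 210 + 240 + 490 = 1494.

1494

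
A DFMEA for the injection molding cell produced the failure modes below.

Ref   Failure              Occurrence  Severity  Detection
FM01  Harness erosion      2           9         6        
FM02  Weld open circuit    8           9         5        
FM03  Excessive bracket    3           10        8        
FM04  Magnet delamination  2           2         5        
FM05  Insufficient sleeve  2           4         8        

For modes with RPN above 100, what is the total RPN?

708

RPN = Severity × Occurrence × Detection:
  FM01: 9 × 2 × 6 = 108
  FM02: 9 × 8 × 5 = 360
  FM03: 10 × 3 × 8 = 240
  FM04: 2 × 2 × 5 = 20
  FM05: 4 × 2 × 8 = 64
RPN > 100: FM01 (108), FM02 (360), FM03 (240).
Sum: 108 + 360 + 240 = 708.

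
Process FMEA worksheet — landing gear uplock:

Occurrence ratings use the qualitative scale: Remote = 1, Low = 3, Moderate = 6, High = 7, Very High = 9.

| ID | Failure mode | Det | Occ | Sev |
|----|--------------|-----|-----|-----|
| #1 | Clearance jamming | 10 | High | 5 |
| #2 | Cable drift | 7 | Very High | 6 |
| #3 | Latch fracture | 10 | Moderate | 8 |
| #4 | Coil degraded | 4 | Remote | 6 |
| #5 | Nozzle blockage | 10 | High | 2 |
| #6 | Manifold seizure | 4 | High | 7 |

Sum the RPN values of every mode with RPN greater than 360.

RPN = Severity × Occurrence × Detection:
  #1: 5 × 7 × 10 = 350
  #2: 6 × 9 × 7 = 378
  #3: 8 × 6 × 10 = 480
  #4: 6 × 1 × 4 = 24
  #5: 2 × 7 × 10 = 140
  #6: 7 × 7 × 4 = 196
RPN > 360: #2 (378), #3 (480).
Sum: 378 + 480 = 858.

858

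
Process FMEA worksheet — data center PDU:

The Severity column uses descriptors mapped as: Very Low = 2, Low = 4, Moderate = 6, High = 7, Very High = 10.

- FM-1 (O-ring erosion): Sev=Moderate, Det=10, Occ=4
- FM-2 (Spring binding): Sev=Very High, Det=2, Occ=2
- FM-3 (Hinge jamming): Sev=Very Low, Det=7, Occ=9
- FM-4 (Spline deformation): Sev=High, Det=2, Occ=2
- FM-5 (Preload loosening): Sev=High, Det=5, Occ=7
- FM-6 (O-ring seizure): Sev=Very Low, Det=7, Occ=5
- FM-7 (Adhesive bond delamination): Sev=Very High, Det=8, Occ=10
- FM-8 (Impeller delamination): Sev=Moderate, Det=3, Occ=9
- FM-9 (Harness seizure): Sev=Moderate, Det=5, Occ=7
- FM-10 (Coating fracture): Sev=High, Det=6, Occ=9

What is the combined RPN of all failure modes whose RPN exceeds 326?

1178

RPN = Severity × Occurrence × Detection:
  FM-1: 6 × 4 × 10 = 240
  FM-2: 10 × 2 × 2 = 40
  FM-3: 2 × 9 × 7 = 126
  FM-4: 7 × 2 × 2 = 28
  FM-5: 7 × 7 × 5 = 245
  FM-6: 2 × 5 × 7 = 70
  FM-7: 10 × 10 × 8 = 800
  FM-8: 6 × 9 × 3 = 162
  FM-9: 6 × 7 × 5 = 210
  FM-10: 7 × 9 × 6 = 378
RPN > 326: FM-7 (800), FM-10 (378).
Sum: 800 + 378 = 1178.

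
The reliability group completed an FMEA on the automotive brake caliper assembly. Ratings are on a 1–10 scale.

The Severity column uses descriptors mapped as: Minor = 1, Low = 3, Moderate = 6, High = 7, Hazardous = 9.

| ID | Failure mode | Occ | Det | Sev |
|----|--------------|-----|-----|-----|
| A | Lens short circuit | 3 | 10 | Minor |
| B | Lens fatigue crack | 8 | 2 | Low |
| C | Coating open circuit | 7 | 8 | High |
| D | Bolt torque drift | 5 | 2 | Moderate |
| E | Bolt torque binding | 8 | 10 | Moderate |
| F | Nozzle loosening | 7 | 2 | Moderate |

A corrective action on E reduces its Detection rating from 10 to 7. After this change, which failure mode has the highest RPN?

RPN = Severity × Occurrence × Detection:
  A: 1 × 3 × 10 = 30
  B: 3 × 8 × 2 = 48
  C: 7 × 7 × 8 = 392
  D: 6 × 5 × 2 = 60
  E: 6 × 8 × 10 = 480
  F: 6 × 7 × 2 = 84
After action: E → 6 × 8 × 7 = 336.
Revised RPNs: C=392, E=336, F=84, D=60, B=48, A=30.
Highest is now C (392).

C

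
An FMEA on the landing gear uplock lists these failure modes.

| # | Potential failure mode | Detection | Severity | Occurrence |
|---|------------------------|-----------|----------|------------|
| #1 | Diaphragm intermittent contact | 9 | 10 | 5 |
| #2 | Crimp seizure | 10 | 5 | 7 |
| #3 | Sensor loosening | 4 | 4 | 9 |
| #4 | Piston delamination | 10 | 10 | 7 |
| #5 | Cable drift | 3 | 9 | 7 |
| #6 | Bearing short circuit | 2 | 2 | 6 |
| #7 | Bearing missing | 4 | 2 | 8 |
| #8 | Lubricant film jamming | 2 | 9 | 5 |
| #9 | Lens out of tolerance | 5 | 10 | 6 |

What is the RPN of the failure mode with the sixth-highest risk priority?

144

RPN = Severity × Occurrence × Detection:
  #1: 10 × 5 × 9 = 450
  #2: 5 × 7 × 10 = 350
  #3: 4 × 9 × 4 = 144
  #4: 10 × 7 × 10 = 700
  #5: 9 × 7 × 3 = 189
  #6: 2 × 6 × 2 = 24
  #7: 2 × 8 × 4 = 64
  #8: 9 × 5 × 2 = 90
  #9: 10 × 6 × 5 = 300
Sorted descending: 700, 450, 350, 300, 189, 144, 90, 64, 24.
The sixth-highest RPN is 144 (#3).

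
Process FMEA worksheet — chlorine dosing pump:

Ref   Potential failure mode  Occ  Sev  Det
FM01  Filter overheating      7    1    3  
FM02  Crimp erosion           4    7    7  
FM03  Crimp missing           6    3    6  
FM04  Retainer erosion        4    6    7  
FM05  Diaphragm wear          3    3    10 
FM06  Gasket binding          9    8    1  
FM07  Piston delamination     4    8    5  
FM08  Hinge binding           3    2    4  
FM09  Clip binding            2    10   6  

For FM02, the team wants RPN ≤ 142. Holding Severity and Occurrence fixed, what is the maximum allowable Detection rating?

5

FM02: S=7, O=4, D=7 → current RPN = 196.
Fixed product = 28. Need 28 × D ≤ 142, so D ≤ 142/28 = 5.07.
Maximum integer Detection rating = 5 (gives RPN 140; D=6 would give 168 > 142).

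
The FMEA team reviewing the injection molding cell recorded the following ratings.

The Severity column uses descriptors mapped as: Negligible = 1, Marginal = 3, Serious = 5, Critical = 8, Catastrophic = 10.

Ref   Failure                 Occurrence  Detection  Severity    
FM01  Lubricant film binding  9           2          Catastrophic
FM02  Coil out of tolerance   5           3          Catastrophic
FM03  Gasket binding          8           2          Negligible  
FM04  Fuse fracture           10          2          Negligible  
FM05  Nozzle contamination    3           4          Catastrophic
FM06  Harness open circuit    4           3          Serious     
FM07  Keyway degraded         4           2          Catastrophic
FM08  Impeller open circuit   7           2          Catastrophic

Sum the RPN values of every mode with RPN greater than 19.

RPN = Severity × Occurrence × Detection:
  FM01: 10 × 9 × 2 = 180
  FM02: 10 × 5 × 3 = 150
  FM03: 1 × 8 × 2 = 16
  FM04: 1 × 10 × 2 = 20
  FM05: 10 × 3 × 4 = 120
  FM06: 5 × 4 × 3 = 60
  FM07: 10 × 4 × 2 = 80
  FM08: 10 × 7 × 2 = 140
RPN > 19: FM01 (180), FM02 (150), FM04 (20), FM05 (120), FM06 (60), FM07 (80), FM08 (140).
Sum: 180 + 150 + 20 + 120 + 60 + 80 + 140 = 750.

750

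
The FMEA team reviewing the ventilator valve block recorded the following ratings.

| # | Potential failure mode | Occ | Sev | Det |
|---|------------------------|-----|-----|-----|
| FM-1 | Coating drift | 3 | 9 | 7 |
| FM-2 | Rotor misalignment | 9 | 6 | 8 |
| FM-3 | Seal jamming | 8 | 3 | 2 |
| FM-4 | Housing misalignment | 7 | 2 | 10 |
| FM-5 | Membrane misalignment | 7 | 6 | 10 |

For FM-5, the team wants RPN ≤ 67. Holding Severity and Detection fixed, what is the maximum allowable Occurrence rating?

1

FM-5: S=6, O=7, D=10 → current RPN = 420.
Fixed product = 60. Need 60 × O ≤ 67, so O ≤ 67/60 = 1.12.
Maximum integer Occurrence rating = 1 (gives RPN 60; O=2 would give 120 > 67).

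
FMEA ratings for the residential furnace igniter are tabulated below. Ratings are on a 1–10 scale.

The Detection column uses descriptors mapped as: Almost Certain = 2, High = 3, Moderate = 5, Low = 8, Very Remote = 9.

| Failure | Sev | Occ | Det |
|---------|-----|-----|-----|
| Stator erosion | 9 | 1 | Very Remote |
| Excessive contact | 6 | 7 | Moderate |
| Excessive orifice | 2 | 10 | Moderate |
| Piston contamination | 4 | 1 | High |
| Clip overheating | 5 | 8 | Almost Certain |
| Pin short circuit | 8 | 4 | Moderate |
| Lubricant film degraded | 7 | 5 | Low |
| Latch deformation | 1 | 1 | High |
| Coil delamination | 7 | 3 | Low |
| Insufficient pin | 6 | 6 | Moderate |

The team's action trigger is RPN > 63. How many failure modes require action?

8

RPN = Severity × Occurrence × Detection:
  Stator erosion: 9 × 1 × 9 = 81
  Excessive contact: 6 × 7 × 5 = 210
  Excessive orifice: 2 × 10 × 5 = 100
  Piston contamination: 4 × 1 × 3 = 12
  Clip overheating: 5 × 8 × 2 = 80
  Pin short circuit: 8 × 4 × 5 = 160
  Lubricant film degraded: 7 × 5 × 8 = 280
  Latch deformation: 1 × 1 × 3 = 3
  Coil delamination: 7 × 3 × 8 = 168
  Insufficient pin: 6 × 6 × 5 = 180
Modes with RPN > 63: Stator erosion (81), Excessive contact (210), Excessive orifice (100), Clip overheating (80), Pin short circuit (160), Lubricant film degraded (280), Coil delamination (168), Insufficient pin (180) → 8.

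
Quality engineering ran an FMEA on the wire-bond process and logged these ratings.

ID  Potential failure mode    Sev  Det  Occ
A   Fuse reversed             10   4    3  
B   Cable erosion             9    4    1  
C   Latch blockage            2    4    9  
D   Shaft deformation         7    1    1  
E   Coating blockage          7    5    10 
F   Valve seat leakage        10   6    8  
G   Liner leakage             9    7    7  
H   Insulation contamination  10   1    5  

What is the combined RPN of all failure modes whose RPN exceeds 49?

1513

RPN = Severity × Occurrence × Detection:
  A: 10 × 3 × 4 = 120
  B: 9 × 1 × 4 = 36
  C: 2 × 9 × 4 = 72
  D: 7 × 1 × 1 = 7
  E: 7 × 10 × 5 = 350
  F: 10 × 8 × 6 = 480
  G: 9 × 7 × 7 = 441
  H: 10 × 5 × 1 = 50
RPN > 49: A (120), C (72), E (350), F (480), G (441), H (50).
Sum: 120 + 72 + 350 + 480 + 441 + 50 = 1513.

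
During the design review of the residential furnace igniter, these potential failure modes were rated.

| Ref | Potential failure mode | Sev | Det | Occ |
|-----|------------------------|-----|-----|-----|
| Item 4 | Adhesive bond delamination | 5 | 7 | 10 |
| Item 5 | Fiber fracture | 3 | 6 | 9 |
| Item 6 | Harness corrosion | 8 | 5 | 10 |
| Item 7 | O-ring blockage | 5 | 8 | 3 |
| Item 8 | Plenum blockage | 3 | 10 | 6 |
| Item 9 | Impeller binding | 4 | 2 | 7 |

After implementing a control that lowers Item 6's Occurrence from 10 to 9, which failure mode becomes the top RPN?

RPN = Severity × Occurrence × Detection:
  Item 4: 5 × 10 × 7 = 350
  Item 5: 3 × 9 × 6 = 162
  Item 6: 8 × 10 × 5 = 400
  Item 7: 5 × 3 × 8 = 120
  Item 8: 3 × 6 × 10 = 180
  Item 9: 4 × 7 × 2 = 56
After action: Item 6 → 8 × 9 × 5 = 360.
Revised RPNs: Item 6=360, Item 4=350, Item 8=180, Item 5=162, Item 7=120, Item 9=56.
Highest is now Item 6 (360).

Item 6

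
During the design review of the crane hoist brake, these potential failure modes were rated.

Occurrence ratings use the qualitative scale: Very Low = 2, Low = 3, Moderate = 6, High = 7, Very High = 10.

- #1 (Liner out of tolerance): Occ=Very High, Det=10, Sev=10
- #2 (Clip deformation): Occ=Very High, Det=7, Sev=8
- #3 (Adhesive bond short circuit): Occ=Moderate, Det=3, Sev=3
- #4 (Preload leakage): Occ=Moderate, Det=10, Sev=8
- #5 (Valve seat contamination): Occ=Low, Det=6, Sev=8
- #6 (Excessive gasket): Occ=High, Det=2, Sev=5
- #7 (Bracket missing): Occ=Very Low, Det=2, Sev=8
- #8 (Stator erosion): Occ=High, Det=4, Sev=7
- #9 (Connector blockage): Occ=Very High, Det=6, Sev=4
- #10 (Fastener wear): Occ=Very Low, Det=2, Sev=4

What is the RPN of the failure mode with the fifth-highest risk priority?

RPN = Severity × Occurrence × Detection:
  #1: 10 × 10 × 10 = 1000
  #2: 8 × 10 × 7 = 560
  #3: 3 × 6 × 3 = 54
  #4: 8 × 6 × 10 = 480
  #5: 8 × 3 × 6 = 144
  #6: 5 × 7 × 2 = 70
  #7: 8 × 2 × 2 = 32
  #8: 7 × 7 × 4 = 196
  #9: 4 × 10 × 6 = 240
  #10: 4 × 2 × 2 = 16
Sorted descending: 1000, 560, 480, 240, 196, 144, 70, 54, 32, 16.
The fifth-highest RPN is 196 (#8).

196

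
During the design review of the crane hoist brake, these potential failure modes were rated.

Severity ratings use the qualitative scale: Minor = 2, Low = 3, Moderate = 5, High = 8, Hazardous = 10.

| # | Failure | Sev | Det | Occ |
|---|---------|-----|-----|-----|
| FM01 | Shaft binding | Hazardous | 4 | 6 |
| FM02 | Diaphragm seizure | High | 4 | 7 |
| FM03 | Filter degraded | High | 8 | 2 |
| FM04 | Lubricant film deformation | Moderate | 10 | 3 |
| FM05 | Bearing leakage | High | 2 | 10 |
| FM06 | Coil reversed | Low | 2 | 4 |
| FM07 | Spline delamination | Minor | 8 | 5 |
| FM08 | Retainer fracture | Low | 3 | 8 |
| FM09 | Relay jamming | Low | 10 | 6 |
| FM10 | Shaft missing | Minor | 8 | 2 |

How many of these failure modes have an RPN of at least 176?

3

RPN = Severity × Occurrence × Detection:
  FM01: 10 × 6 × 4 = 240
  FM02: 8 × 7 × 4 = 224
  FM03: 8 × 2 × 8 = 128
  FM04: 5 × 3 × 10 = 150
  FM05: 8 × 10 × 2 = 160
  FM06: 3 × 4 × 2 = 24
  FM07: 2 × 5 × 8 = 80
  FM08: 3 × 8 × 3 = 72
  FM09: 3 × 6 × 10 = 180
  FM10: 2 × 2 × 8 = 32
Modes with RPN ≥ 176: FM01 (240), FM02 (224), FM09 (180) → 3.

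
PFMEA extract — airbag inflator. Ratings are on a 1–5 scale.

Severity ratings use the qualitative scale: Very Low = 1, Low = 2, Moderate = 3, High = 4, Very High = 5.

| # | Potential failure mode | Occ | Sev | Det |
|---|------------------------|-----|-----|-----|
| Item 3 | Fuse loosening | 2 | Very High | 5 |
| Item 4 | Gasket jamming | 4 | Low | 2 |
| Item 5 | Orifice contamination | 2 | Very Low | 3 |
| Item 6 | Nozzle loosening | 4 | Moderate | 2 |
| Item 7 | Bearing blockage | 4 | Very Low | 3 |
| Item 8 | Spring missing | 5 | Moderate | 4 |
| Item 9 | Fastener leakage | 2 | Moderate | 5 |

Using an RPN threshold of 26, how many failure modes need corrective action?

3

RPN = Severity × Occurrence × Detection:
  Item 3: 5 × 2 × 5 = 50
  Item 4: 2 × 4 × 2 = 16
  Item 5: 1 × 2 × 3 = 6
  Item 6: 3 × 4 × 2 = 24
  Item 7: 1 × 4 × 3 = 12
  Item 8: 3 × 5 × 4 = 60
  Item 9: 3 × 2 × 5 = 30
Modes with RPN ≥ 26: Item 3 (50), Item 8 (60), Item 9 (30) → 3.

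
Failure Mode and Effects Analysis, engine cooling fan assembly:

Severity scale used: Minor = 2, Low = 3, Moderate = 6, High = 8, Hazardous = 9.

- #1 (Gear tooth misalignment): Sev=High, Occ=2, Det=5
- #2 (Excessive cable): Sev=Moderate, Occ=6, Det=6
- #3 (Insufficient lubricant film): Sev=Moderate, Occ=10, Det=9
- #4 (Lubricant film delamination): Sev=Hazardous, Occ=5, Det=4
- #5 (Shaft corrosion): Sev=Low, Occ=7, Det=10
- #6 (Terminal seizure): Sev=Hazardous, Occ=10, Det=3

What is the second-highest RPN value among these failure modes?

RPN = Severity × Occurrence × Detection:
  #1: 8 × 2 × 5 = 80
  #2: 6 × 6 × 6 = 216
  #3: 6 × 10 × 9 = 540
  #4: 9 × 5 × 4 = 180
  #5: 3 × 7 × 10 = 210
  #6: 9 × 10 × 3 = 270
Sorted descending: 540, 270, 216, 210, 180, 80.
The second-highest RPN is 270 (#6).

270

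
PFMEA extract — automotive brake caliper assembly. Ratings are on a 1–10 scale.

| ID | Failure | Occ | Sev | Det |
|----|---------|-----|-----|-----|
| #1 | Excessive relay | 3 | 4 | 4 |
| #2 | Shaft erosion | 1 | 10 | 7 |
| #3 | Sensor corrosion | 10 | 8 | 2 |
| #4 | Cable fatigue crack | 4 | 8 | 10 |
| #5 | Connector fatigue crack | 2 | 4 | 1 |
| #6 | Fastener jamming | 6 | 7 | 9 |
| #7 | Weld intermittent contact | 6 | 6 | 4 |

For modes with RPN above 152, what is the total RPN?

RPN = Severity × Occurrence × Detection:
  #1: 4 × 3 × 4 = 48
  #2: 10 × 1 × 7 = 70
  #3: 8 × 10 × 2 = 160
  #4: 8 × 4 × 10 = 320
  #5: 4 × 2 × 1 = 8
  #6: 7 × 6 × 9 = 378
  #7: 6 × 6 × 4 = 144
RPN > 152: #3 (160), #4 (320), #6 (378).
Sum: 160 + 320 + 378 = 858.

858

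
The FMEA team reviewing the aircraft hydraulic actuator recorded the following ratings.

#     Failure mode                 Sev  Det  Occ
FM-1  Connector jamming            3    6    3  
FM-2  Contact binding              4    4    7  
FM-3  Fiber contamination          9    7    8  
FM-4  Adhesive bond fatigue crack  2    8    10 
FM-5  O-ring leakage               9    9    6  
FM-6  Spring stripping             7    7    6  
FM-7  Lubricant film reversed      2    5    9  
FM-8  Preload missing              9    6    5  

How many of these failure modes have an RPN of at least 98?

6

RPN = Severity × Occurrence × Detection:
  FM-1: 3 × 3 × 6 = 54
  FM-2: 4 × 7 × 4 = 112
  FM-3: 9 × 8 × 7 = 504
  FM-4: 2 × 10 × 8 = 160
  FM-5: 9 × 6 × 9 = 486
  FM-6: 7 × 6 × 7 = 294
  FM-7: 2 × 9 × 5 = 90
  FM-8: 9 × 5 × 6 = 270
Modes with RPN ≥ 98: FM-2 (112), FM-3 (504), FM-4 (160), FM-5 (486), FM-6 (294), FM-8 (270) → 6.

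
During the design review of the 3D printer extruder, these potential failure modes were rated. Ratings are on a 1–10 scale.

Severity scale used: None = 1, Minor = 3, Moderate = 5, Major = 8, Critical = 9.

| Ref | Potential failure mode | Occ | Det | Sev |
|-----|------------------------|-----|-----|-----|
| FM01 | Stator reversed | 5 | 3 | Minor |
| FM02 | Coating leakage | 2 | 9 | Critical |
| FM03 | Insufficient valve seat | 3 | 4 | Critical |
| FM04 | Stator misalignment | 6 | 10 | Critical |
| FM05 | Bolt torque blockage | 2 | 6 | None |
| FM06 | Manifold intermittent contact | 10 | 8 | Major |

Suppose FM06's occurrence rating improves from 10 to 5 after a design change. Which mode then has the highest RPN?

RPN = Severity × Occurrence × Detection:
  FM01: 3 × 5 × 3 = 45
  FM02: 9 × 2 × 9 = 162
  FM03: 9 × 3 × 4 = 108
  FM04: 9 × 6 × 10 = 540
  FM05: 1 × 2 × 6 = 12
  FM06: 8 × 10 × 8 = 640
After action: FM06 → 8 × 5 × 8 = 320.
Revised RPNs: FM04=540, FM06=320, FM02=162, FM03=108, FM01=45, FM05=12.
Highest is now FM04 (540).

FM04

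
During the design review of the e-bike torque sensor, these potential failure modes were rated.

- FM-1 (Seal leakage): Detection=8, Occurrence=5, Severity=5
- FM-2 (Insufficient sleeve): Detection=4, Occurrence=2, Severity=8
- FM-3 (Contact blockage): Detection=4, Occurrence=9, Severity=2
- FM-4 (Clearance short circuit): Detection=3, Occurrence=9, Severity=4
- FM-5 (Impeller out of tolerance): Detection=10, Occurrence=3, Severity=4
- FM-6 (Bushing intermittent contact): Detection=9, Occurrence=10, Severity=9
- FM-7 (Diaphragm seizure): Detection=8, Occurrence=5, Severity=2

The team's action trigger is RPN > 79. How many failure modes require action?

5

RPN = Severity × Occurrence × Detection:
  FM-1: 5 × 5 × 8 = 200
  FM-2: 8 × 2 × 4 = 64
  FM-3: 2 × 9 × 4 = 72
  FM-4: 4 × 9 × 3 = 108
  FM-5: 4 × 3 × 10 = 120
  FM-6: 9 × 10 × 9 = 810
  FM-7: 2 × 5 × 8 = 80
Modes with RPN > 79: FM-1 (200), FM-4 (108), FM-5 (120), FM-6 (810), FM-7 (80) → 5.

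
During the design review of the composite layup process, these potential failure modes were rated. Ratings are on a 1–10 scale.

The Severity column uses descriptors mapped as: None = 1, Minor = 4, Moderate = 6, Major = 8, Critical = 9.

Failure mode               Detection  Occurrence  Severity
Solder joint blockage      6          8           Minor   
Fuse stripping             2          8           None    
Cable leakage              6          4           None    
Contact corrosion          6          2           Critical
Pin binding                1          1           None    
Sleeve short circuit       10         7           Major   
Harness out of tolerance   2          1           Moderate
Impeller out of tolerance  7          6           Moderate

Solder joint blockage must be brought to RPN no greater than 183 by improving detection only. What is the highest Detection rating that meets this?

5

Solder joint blockage: S=4, O=8, D=6 → current RPN = 192.
Fixed product = 32. Need 32 × D ≤ 183, so D ≤ 183/32 = 5.72.
Maximum integer Detection rating = 5 (gives RPN 160; D=6 would give 192 > 183).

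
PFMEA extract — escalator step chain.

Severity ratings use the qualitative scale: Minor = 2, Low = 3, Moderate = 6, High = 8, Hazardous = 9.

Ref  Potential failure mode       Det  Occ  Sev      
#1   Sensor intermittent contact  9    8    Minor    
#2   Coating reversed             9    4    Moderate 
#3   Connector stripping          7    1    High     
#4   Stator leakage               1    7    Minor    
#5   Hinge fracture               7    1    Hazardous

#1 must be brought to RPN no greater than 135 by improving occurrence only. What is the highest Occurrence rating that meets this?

#1: S=2, O=8, D=9 → current RPN = 144.
Fixed product = 18. Need 18 × O ≤ 135, so O ≤ 135/18 = 7.50.
Maximum integer Occurrence rating = 7 (gives RPN 126; O=8 would give 144 > 135).

7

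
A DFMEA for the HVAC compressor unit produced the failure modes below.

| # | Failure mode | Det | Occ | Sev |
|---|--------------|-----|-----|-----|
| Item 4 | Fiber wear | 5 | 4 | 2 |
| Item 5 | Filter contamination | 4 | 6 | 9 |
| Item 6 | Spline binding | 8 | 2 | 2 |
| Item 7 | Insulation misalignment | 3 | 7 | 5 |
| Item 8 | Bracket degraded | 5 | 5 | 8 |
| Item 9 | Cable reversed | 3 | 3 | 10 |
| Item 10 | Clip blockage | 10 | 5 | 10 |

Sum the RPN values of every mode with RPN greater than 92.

1021

RPN = Severity × Occurrence × Detection:
  Item 4: 2 × 4 × 5 = 40
  Item 5: 9 × 6 × 4 = 216
  Item 6: 2 × 2 × 8 = 32
  Item 7: 5 × 7 × 3 = 105
  Item 8: 8 × 5 × 5 = 200
  Item 9: 10 × 3 × 3 = 90
  Item 10: 10 × 5 × 10 = 500
RPN > 92: Item 5 (216), Item 7 (105), Item 8 (200), Item 10 (500).
Sum: 216 + 105 + 200 + 500 = 1021.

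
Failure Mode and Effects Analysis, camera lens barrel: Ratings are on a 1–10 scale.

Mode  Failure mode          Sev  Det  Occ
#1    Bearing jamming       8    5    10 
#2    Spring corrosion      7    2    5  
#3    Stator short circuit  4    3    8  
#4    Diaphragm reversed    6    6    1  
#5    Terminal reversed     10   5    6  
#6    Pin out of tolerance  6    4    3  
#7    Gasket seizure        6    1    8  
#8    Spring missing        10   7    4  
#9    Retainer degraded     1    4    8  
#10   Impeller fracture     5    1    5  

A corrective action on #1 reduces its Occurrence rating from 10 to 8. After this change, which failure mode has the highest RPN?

RPN = Severity × Occurrence × Detection:
  #1: 8 × 10 × 5 = 400
  #2: 7 × 5 × 2 = 70
  #3: 4 × 8 × 3 = 96
  #4: 6 × 1 × 6 = 36
  #5: 10 × 6 × 5 = 300
  #6: 6 × 3 × 4 = 72
  #7: 6 × 8 × 1 = 48
  #8: 10 × 4 × 7 = 280
  #9: 1 × 8 × 4 = 32
  #10: 5 × 5 × 1 = 25
After action: #1 → 8 × 8 × 5 = 320.
Revised RPNs: #1=320, #5=300, #8=280, #3=96, #6=72, #2=70, #7=48, #4=36, #9=32, #10=25.
Highest is now #1 (320).

#1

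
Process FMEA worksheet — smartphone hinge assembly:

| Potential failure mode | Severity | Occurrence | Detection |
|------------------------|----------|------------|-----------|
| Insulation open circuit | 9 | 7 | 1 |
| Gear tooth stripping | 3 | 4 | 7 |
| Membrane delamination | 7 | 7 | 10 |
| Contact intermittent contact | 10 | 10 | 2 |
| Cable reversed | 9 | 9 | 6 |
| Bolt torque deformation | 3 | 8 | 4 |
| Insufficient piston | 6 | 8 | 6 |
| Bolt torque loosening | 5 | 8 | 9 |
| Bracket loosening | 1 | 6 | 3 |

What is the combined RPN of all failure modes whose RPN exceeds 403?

976

RPN = Severity × Occurrence × Detection:
  Insulation open circuit: 9 × 7 × 1 = 63
  Gear tooth stripping: 3 × 4 × 7 = 84
  Membrane delamination: 7 × 7 × 10 = 490
  Contact intermittent contact: 10 × 10 × 2 = 200
  Cable reversed: 9 × 9 × 6 = 486
  Bolt torque deformation: 3 × 8 × 4 = 96
  Insufficient piston: 6 × 8 × 6 = 288
  Bolt torque loosening: 5 × 8 × 9 = 360
  Bracket loosening: 1 × 6 × 3 = 18
RPN > 403: Membrane delamination (490), Cable reversed (486).
Sum: 490 + 486 = 976.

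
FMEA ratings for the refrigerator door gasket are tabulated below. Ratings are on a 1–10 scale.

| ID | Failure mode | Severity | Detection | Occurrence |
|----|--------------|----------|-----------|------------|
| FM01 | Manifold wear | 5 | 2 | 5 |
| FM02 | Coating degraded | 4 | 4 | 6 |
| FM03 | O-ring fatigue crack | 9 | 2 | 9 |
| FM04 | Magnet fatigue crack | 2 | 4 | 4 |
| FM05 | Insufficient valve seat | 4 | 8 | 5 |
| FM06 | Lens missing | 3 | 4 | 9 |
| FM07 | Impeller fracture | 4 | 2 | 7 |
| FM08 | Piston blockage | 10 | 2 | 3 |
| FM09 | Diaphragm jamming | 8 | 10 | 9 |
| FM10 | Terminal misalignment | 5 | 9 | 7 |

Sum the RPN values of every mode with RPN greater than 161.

RPN = Severity × Occurrence × Detection:
  FM01: 5 × 5 × 2 = 50
  FM02: 4 × 6 × 4 = 96
  FM03: 9 × 9 × 2 = 162
  FM04: 2 × 4 × 4 = 32
  FM05: 4 × 5 × 8 = 160
  FM06: 3 × 9 × 4 = 108
  FM07: 4 × 7 × 2 = 56
  FM08: 10 × 3 × 2 = 60
  FM09: 8 × 9 × 10 = 720
  FM10: 5 × 7 × 9 = 315
RPN > 161: FM03 (162), FM09 (720), FM10 (315).
Sum: 162 + 720 + 315 = 1197.

1197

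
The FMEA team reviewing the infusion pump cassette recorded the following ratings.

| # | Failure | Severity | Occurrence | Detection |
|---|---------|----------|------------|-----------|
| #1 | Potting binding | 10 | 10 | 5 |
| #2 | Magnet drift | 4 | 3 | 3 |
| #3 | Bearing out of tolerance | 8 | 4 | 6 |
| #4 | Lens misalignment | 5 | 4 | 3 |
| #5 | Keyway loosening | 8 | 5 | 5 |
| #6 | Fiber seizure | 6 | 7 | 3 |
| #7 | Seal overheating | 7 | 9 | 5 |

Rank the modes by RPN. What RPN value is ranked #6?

RPN = Severity × Occurrence × Detection:
  #1: 10 × 10 × 5 = 500
  #2: 4 × 3 × 3 = 36
  #3: 8 × 4 × 6 = 192
  #4: 5 × 4 × 3 = 60
  #5: 8 × 5 × 5 = 200
  #6: 6 × 7 × 3 = 126
  #7: 7 × 9 × 5 = 315
Sorted descending: 500, 315, 200, 192, 126, 60, 36.
The sixth-highest RPN is 60 (#4).

60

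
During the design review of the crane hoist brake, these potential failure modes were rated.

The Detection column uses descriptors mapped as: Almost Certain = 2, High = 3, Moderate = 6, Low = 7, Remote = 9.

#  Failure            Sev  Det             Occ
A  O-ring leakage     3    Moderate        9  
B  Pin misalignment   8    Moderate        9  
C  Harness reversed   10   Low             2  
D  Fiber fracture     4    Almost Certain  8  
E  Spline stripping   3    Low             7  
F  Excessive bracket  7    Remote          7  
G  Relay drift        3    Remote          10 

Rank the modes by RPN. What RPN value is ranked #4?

RPN = Severity × Occurrence × Detection:
  A: 3 × 9 × 6 = 162
  B: 8 × 9 × 6 = 432
  C: 10 × 2 × 7 = 140
  D: 4 × 8 × 2 = 64
  E: 3 × 7 × 7 = 147
  F: 7 × 7 × 9 = 441
  G: 3 × 10 × 9 = 270
Sorted descending: 441, 432, 270, 162, 147, 140, 64.
The fourth-highest RPN is 162 (A).

162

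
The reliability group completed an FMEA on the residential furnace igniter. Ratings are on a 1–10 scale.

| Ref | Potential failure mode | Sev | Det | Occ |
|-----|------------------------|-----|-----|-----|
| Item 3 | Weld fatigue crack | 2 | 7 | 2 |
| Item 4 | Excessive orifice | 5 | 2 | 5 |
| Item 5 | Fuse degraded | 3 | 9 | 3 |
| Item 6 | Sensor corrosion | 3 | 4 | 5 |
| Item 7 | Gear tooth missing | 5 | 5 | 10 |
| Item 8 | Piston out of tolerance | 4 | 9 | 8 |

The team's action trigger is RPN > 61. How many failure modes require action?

3

RPN = Severity × Occurrence × Detection:
  Item 3: 2 × 2 × 7 = 28
  Item 4: 5 × 5 × 2 = 50
  Item 5: 3 × 3 × 9 = 81
  Item 6: 3 × 5 × 4 = 60
  Item 7: 5 × 10 × 5 = 250
  Item 8: 4 × 8 × 9 = 288
Modes with RPN > 61: Item 5 (81), Item 7 (250), Item 8 (288) → 3.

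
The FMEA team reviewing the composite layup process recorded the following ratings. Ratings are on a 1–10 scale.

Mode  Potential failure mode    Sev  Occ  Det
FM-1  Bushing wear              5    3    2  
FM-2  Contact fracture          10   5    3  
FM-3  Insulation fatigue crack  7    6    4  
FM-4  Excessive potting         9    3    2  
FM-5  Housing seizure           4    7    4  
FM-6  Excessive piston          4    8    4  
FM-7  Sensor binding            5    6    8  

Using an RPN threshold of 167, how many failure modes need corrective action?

2

RPN = Severity × Occurrence × Detection:
  FM-1: 5 × 3 × 2 = 30
  FM-2: 10 × 5 × 3 = 150
  FM-3: 7 × 6 × 4 = 168
  FM-4: 9 × 3 × 2 = 54
  FM-5: 4 × 7 × 4 = 112
  FM-6: 4 × 8 × 4 = 128
  FM-7: 5 × 6 × 8 = 240
Modes with RPN ≥ 167: FM-3 (168), FM-7 (240) → 2.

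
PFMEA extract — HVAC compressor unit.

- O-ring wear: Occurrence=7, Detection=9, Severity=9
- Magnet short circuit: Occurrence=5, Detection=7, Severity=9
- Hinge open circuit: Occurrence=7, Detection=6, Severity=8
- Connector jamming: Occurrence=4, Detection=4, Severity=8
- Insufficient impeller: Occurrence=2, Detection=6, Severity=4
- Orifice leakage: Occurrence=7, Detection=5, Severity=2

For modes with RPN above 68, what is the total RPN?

RPN = Severity × Occurrence × Detection:
  O-ring wear: 9 × 7 × 9 = 567
  Magnet short circuit: 9 × 5 × 7 = 315
  Hinge open circuit: 8 × 7 × 6 = 336
  Connector jamming: 8 × 4 × 4 = 128
  Insufficient impeller: 4 × 2 × 6 = 48
  Orifice leakage: 2 × 7 × 5 = 70
RPN > 68: O-ring wear (567), Magnet short circuit (315), Hinge open circuit (336), Connector jamming (128), Orifice leakage (70).
Sum: 567 + 315 + 336 + 128 + 70 = 1416.

1416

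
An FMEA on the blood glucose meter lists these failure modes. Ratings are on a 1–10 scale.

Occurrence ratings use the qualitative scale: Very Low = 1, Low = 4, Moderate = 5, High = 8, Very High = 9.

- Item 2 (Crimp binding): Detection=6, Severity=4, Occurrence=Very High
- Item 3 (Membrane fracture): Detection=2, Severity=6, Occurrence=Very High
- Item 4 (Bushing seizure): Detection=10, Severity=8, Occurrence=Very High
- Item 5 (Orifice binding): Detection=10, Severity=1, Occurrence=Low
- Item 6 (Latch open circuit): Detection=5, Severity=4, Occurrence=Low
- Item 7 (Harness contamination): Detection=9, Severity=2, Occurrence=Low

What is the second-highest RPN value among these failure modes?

RPN = Severity × Occurrence × Detection:
  Item 2: 4 × 9 × 6 = 216
  Item 3: 6 × 9 × 2 = 108
  Item 4: 8 × 9 × 10 = 720
  Item 5: 1 × 4 × 10 = 40
  Item 6: 4 × 4 × 5 = 80
  Item 7: 2 × 4 × 9 = 72
Sorted descending: 720, 216, 108, 80, 72, 40.
The second-highest RPN is 216 (Item 2).

216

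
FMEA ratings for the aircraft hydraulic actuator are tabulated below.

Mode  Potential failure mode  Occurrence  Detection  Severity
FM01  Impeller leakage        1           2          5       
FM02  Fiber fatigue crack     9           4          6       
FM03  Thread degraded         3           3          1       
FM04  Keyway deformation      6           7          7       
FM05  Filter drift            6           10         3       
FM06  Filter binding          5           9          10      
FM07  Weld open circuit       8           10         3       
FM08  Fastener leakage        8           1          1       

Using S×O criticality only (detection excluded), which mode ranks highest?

FM02

Criticality = Severity × Occurrence:
  FM01: 5 × 1 = 5
  FM02: 6 × 9 = 54
  FM03: 1 × 3 = 3
  FM04: 7 × 6 = 42
  FM05: 3 × 6 = 18
  FM06: 10 × 5 = 50
  FM07: 3 × 8 = 24
  FM08: 1 × 8 = 8
Highest criticality is 54 → FM02.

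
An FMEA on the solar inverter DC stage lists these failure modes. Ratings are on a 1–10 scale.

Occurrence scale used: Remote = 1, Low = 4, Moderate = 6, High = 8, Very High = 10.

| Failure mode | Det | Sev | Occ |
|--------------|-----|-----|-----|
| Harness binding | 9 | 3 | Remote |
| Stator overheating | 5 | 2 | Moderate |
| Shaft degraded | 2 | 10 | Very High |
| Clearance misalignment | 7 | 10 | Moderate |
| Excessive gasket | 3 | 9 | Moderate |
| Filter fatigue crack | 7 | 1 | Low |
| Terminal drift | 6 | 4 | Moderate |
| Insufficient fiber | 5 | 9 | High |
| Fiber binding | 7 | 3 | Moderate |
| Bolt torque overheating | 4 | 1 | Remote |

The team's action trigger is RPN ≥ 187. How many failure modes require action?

3

RPN = Severity × Occurrence × Detection:
  Harness binding: 3 × 1 × 9 = 27
  Stator overheating: 2 × 6 × 5 = 60
  Shaft degraded: 10 × 10 × 2 = 200
  Clearance misalignment: 10 × 6 × 7 = 420
  Excessive gasket: 9 × 6 × 3 = 162
  Filter fatigue crack: 1 × 4 × 7 = 28
  Terminal drift: 4 × 6 × 6 = 144
  Insufficient fiber: 9 × 8 × 5 = 360
  Fiber binding: 3 × 6 × 7 = 126
  Bolt torque overheating: 1 × 1 × 4 = 4
Modes with RPN ≥ 187: Shaft degraded (200), Clearance misalignment (420), Insufficient fiber (360) → 3.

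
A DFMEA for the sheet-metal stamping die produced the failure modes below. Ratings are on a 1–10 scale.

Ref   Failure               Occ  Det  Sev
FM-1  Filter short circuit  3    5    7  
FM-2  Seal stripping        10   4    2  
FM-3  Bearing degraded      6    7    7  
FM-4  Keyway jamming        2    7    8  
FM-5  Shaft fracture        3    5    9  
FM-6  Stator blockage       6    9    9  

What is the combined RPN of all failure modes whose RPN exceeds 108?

RPN = Severity × Occurrence × Detection:
  FM-1: 7 × 3 × 5 = 105
  FM-2: 2 × 10 × 4 = 80
  FM-3: 7 × 6 × 7 = 294
  FM-4: 8 × 2 × 7 = 112
  FM-5: 9 × 3 × 5 = 135
  FM-6: 9 × 6 × 9 = 486
RPN > 108: FM-3 (294), FM-4 (112), FM-5 (135), FM-6 (486).
Sum: 294 + 112 + 135 + 486 = 1027.

1027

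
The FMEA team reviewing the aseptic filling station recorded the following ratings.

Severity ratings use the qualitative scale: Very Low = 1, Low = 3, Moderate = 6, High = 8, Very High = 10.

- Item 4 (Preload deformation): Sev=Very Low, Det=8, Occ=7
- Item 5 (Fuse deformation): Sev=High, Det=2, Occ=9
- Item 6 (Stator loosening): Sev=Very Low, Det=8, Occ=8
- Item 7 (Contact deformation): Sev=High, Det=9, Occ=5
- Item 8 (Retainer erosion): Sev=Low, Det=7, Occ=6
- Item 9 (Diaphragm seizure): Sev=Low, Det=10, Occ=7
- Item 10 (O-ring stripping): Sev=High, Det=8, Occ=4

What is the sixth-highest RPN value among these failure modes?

64

RPN = Severity × Occurrence × Detection:
  Item 4: 1 × 7 × 8 = 56
  Item 5: 8 × 9 × 2 = 144
  Item 6: 1 × 8 × 8 = 64
  Item 7: 8 × 5 × 9 = 360
  Item 8: 3 × 6 × 7 = 126
  Item 9: 3 × 7 × 10 = 210
  Item 10: 8 × 4 × 8 = 256
Sorted descending: 360, 256, 210, 144, 126, 64, 56.
The sixth-highest RPN is 64 (Item 6).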